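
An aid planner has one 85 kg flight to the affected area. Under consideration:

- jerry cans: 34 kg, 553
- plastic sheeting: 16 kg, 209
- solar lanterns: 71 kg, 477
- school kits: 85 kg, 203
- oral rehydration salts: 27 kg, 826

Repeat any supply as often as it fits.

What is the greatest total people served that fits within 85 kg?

2478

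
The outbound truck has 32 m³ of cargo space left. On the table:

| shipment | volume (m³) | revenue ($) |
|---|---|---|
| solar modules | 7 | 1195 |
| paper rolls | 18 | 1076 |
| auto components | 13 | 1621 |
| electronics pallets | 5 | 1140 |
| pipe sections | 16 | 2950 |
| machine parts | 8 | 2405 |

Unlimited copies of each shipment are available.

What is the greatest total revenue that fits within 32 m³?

9620

Best packing: 4×machine parts — 32 m³, 9620 total.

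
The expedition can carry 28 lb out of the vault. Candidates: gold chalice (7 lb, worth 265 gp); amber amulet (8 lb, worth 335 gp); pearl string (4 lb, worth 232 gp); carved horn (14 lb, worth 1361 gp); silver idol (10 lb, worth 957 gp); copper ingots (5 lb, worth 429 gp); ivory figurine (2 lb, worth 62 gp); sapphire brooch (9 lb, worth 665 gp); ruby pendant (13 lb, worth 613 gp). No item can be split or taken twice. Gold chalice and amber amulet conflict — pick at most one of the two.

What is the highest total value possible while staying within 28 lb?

Best packing: pearl string + carved horn + silver idol — 28 lb, 2550 total.
No other feasible combination exceeds 2550.

2550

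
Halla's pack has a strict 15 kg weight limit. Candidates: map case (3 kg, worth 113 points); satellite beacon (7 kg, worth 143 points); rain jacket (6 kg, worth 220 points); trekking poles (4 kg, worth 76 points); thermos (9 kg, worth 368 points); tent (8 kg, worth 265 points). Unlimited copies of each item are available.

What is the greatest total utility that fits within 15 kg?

594

The ratio ordering already packs tightly: 2×map case + thermos, 15 kg, 594.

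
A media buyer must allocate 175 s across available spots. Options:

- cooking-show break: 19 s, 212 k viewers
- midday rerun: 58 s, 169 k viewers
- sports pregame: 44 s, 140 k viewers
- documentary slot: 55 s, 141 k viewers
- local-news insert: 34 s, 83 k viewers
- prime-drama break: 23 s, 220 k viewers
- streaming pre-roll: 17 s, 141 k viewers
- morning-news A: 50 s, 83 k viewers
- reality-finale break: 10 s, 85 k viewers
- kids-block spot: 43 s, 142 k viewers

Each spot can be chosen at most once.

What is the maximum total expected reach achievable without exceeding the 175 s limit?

969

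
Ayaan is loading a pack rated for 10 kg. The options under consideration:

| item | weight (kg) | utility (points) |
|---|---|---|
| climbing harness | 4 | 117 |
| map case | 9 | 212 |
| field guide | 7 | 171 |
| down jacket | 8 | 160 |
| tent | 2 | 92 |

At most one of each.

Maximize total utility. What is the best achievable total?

263

The ratio heuristic lands on climbing harness + tent (209) but leaves 4 kg idle.
Dropping climbing harness frees 4 kg; slotting in field guide (7 kg) lifts the total to 263 at 9 kg.
Next best is down jacket + tent at 252 (10 kg) — short by 11.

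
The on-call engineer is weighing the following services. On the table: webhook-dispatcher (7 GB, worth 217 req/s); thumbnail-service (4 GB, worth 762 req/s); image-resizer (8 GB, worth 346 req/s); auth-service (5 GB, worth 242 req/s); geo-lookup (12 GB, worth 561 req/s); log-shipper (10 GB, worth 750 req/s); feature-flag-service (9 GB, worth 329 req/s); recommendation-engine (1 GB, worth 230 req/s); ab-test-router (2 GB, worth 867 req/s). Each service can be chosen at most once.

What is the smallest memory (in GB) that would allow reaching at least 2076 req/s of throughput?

12

Minimise GB subject to total throughput ≥ 2076.
thumbnail-service + auth-service + recommendation-engine + ab-test-router: 2101 throughput at 12 GB.
No combination under 12 GB hits 2076.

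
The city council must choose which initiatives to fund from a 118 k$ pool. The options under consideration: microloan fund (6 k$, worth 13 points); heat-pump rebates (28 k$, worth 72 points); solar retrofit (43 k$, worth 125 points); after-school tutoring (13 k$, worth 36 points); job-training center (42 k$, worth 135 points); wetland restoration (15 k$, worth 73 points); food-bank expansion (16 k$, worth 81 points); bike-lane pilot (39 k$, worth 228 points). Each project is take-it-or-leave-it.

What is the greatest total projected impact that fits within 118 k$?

530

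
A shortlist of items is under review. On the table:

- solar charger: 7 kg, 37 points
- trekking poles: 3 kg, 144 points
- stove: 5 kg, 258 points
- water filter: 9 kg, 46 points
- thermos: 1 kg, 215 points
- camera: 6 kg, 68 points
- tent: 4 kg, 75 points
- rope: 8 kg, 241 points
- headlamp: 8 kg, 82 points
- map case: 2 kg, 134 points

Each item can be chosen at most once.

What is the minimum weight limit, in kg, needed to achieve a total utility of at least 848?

16

Need the lightest bundle worth ≥ 848.
Taking stove + thermos + rope + map case gives 848 (≥ 848) for 16 kg.
Below 16 kg the best achievable stays under 848.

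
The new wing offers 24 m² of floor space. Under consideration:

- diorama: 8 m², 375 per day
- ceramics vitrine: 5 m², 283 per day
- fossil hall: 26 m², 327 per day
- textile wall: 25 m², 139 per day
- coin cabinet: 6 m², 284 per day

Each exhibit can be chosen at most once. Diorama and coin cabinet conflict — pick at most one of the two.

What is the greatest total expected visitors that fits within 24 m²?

658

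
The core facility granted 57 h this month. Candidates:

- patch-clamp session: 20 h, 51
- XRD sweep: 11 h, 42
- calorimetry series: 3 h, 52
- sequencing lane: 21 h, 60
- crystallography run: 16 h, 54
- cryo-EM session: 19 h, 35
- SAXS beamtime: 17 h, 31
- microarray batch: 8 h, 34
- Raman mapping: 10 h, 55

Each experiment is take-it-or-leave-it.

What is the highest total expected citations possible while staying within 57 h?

246

Filling by ratio: XRD sweep + calorimetry series + crystallography run + microarray batch + Raman mapping for 237, with 9 h left unused.
Replace XRD sweep with patch-clamp session: the trade gains 9 net, giving 246 at 57 h.
An exhaustive check of the 512 subsets confirms 246.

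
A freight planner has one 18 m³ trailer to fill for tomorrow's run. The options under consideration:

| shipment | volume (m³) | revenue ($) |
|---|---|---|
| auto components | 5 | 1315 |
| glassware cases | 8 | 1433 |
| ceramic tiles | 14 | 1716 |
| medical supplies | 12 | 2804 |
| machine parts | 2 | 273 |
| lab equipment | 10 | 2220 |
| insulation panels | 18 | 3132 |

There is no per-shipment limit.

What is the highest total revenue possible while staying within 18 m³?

3×auto components + machine parts uses 17 of the 18 m³ and totals 4218.
Nothing else within 18 m³ beats 4218.

4218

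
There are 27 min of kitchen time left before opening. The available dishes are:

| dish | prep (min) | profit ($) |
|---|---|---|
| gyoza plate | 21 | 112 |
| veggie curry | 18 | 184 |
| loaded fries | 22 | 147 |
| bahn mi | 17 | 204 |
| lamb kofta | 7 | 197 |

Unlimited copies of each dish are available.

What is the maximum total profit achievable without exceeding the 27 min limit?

591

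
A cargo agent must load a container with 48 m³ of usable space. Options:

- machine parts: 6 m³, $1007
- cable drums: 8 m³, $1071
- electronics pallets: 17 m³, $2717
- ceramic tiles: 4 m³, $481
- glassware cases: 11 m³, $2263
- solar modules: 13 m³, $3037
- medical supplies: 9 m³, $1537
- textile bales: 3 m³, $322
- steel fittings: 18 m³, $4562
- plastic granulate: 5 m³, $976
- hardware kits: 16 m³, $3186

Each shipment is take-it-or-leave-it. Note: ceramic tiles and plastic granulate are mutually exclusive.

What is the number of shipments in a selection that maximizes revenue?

4

The maximum revenue within 48 m³ is 10869.
machine parts + glassware cases + solar modules + steel fittings hits 10869 at 48 m³.
All optima have 4 shipments.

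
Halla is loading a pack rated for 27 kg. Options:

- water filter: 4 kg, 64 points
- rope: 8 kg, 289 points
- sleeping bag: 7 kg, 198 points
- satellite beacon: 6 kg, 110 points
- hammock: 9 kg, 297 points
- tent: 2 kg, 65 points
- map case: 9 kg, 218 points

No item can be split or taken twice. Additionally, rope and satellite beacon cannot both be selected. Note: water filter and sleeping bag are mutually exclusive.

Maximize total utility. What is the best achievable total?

849

Taking rope + sleeping bag + hammock + tent: 26 kg used, 849 in utility.
An exhaustive check of the 128 subsets confirms 849.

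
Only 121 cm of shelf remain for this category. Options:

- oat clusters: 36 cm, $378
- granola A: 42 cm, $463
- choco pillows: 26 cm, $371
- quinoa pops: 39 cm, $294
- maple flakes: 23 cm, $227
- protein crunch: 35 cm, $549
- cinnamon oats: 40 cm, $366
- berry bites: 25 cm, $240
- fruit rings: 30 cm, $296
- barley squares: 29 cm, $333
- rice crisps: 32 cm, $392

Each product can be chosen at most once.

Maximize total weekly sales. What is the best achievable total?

Filling by ratio: choco pillows + maple flakes + protein crunch + rice crisps for 1539, with 5 cm left unused.
Dropping maple flakes frees 23 cm; slotting in berry bites (25 cm) lifts the total to 1552 at 118 cm.

1552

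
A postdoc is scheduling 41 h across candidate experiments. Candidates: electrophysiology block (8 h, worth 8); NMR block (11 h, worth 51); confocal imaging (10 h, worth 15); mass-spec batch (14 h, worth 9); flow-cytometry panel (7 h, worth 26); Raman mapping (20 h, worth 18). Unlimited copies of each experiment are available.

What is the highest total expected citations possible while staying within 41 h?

By expected citations per h: NMR block 4.64, flow-cytometry panel 3.71, confocal imaging 1.50, electrophysiology block 1.00 lead.
3×NMR block + flow-cytometry panel uses 40 of the 41 h and totals 179.
The spare 1 h is too small for any remaining experiment, and no exchange beats 179.

179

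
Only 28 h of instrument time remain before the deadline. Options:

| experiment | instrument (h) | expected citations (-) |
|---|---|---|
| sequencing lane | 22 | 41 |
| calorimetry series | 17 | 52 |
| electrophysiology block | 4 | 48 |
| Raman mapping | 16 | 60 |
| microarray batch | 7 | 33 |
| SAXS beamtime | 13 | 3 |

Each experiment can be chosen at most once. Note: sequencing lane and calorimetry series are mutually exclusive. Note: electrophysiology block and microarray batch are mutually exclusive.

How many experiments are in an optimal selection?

2

Best achievable expected citations is 108.
electrophysiology block + Raman mapping hits 108 at 20 h.
Every optimal selection uses 2 experiments.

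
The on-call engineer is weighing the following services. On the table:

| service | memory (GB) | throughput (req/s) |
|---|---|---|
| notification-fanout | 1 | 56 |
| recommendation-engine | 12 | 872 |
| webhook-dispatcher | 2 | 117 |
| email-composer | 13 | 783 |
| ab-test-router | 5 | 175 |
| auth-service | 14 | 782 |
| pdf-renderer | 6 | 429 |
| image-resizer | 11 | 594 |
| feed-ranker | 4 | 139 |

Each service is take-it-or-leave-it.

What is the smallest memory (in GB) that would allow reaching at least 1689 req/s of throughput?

Look for the lowest-memory combination reaching 1689.
notification-fanout + recommendation-engine + email-composer: 1711 throughput at 26 GB.
Any bundle with less than 26 GB falls short of 1689.

26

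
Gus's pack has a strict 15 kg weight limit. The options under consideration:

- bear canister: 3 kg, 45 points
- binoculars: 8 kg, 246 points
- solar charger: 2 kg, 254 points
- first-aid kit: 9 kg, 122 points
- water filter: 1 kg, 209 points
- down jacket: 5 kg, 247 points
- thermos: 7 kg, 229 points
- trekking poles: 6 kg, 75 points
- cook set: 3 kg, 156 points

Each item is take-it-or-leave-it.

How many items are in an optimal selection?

Best achievable utility is 939.
For example solar charger + water filter + down jacket + thermos achieves it, using 15 kg.
All optima have 4 items.

4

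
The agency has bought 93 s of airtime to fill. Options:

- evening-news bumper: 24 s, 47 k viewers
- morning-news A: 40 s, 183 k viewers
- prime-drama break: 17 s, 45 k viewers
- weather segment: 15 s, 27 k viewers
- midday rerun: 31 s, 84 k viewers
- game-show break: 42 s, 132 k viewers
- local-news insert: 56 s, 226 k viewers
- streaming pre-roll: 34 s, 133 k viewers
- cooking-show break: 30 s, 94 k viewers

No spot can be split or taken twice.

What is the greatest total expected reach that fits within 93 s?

361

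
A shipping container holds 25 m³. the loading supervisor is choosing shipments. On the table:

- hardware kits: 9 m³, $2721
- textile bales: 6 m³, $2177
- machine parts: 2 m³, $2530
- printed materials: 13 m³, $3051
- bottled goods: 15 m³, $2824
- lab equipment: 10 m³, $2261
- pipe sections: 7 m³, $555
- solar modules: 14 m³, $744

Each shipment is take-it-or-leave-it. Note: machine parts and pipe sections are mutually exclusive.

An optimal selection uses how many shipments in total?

3

Optimal total is 8302.
For example hardware kits + machine parts + printed materials achieves it, using 24 m³.
Any selection reaching 8302 contains exactly 3 shipments.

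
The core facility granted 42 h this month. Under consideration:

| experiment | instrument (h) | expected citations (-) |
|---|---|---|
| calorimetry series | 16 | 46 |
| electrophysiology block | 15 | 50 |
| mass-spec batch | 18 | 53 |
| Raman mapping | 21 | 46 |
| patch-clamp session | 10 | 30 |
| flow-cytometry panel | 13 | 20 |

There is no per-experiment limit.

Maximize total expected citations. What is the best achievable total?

By expected citations per h: electrophysiology block 3.33, patch-clamp session 3.00, mass-spec batch 2.94 lead.
The ratio ordering already packs tightly: 2×electrophysiology block + patch-clamp session, 40 h, 130.
The spare 2 h is too small for any remaining experiment, and no exchange beats 130.

130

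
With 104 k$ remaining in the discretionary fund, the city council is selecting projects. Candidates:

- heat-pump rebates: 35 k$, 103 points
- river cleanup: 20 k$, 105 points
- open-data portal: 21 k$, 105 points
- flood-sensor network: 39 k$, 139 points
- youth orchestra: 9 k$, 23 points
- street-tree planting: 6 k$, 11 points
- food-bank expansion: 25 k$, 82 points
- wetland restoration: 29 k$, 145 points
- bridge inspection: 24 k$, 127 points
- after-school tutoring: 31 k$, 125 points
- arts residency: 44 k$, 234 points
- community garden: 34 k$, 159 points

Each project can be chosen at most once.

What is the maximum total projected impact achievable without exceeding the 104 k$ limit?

520

A density-first pass picks river cleanup + youth orchestra + street-tree planting + bridge inspection + arts residency — 500 at 103 k$.
Dropping river cleanup and youth orchestra and street-tree planting frees 35 k$; slotting in community garden (34 k$) lifts the total to 520 at 102 k$.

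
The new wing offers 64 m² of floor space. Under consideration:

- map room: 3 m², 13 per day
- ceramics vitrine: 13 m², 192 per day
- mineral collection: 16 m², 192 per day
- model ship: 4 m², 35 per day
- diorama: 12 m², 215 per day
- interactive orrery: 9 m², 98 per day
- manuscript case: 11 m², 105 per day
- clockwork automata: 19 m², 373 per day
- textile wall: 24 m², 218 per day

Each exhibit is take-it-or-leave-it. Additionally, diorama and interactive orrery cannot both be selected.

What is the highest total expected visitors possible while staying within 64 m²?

Density check — clockwork automata 19.63, diorama 17.92, ceramics vitrine 14.77 are the best per m².
The ratio ordering already packs tightly: ceramics vitrine + mineral collection + model ship + diorama + clockwork automata, 64 m², 1007.
Next best is map room + ceramics vitrine + mineral collection + diorama + clockwork automata at 985 (63 m²) — short by 22.

1007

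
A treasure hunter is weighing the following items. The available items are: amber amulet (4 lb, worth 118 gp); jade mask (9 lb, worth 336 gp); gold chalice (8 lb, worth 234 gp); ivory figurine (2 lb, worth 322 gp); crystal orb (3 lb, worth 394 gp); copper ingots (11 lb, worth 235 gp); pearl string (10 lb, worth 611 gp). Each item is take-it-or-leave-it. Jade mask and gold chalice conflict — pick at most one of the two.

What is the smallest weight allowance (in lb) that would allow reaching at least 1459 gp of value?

23

Need the lightest bundle worth ≥ 1459.
gold chalice + ivory figurine + crystal orb + pearl string reaches 1561 using 23 lb.
No combination under 23 lb hits 1459.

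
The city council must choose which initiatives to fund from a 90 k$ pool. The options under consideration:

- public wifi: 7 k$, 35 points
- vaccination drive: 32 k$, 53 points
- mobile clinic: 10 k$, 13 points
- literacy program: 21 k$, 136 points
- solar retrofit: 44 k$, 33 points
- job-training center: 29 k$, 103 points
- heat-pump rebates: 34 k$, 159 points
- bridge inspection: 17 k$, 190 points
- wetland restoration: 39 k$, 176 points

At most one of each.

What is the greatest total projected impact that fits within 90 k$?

537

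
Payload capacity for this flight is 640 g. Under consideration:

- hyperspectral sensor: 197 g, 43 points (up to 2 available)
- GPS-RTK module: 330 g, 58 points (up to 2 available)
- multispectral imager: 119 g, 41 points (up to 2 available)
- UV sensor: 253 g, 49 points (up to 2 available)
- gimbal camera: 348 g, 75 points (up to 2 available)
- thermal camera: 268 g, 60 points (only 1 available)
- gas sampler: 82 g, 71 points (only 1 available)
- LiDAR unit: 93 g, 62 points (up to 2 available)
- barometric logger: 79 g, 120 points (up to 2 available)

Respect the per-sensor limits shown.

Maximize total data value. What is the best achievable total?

478

A density-first pass picks multispectral imager + gas sampler + 2×LiDAR unit + 2×barometric logger — 476 at 545 g.
Replace multispectral imager with hyperspectral sensor: the trade gains 2 net, giving 478 at 623 g.
That's the maximum — no swap from here does better than 478.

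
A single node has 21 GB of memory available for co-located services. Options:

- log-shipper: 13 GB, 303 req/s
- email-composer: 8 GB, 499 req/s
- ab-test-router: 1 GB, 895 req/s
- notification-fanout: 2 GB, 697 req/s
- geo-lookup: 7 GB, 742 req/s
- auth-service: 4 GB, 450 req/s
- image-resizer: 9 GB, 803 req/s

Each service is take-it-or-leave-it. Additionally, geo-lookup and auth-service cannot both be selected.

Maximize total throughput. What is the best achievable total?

Taking ab-test-router + notification-fanout + geo-lookup + image-resizer: 19 GB used, 3137 in throughput.
Nothing else feasible within 21 GB beats 3137.

3137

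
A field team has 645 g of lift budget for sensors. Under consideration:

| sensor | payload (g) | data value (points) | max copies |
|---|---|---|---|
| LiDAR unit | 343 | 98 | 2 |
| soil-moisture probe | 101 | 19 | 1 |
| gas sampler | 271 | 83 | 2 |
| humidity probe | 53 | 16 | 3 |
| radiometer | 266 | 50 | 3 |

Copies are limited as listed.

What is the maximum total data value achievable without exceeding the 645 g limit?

Ranking by ratio (data value/g): gas sampler 0.31, humidity probe 0.30, LiDAR unit 0.29.
Taking the top-ratio sensors first gives 2×gas sampler + humidity probe for 182 (595 g).
Dropping humidity probe frees 53 g; slotting in soil-moisture probe (101 g) lifts the total to 185 at 643 g.

185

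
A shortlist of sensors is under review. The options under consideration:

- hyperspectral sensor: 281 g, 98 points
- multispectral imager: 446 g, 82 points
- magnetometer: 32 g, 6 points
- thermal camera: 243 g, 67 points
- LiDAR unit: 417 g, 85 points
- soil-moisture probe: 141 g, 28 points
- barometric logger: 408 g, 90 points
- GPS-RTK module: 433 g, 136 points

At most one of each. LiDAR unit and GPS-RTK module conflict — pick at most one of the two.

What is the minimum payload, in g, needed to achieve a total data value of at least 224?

Minimise g subject to total data value ≥ 224.
hyperspectral sensor + GPS-RTK module: 234 data value at 714 g.
No combination under 714 g hits 224.

714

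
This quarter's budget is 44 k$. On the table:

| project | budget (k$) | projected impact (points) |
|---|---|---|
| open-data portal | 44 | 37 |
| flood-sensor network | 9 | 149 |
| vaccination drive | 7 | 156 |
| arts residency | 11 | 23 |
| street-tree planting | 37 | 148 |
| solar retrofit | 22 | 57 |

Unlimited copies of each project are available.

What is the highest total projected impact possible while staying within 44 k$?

Density check — vaccination drive 22.29, flood-sensor network 16.56, street-tree planting 4.00 are the best per k$.
Taking 6×vaccination drive: 42 k$ used, 936 in projected impact.
The spare 2 k$ is too small for any remaining project, and no exchange beats 936.

936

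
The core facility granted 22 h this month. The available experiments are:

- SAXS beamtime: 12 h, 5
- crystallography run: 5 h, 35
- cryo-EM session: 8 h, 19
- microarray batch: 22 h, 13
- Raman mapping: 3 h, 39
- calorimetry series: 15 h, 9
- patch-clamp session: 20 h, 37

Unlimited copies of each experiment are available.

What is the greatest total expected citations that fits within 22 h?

273

Taking 7×Raman mapping: 21 h used, 273 in expected citations.
No other feasible combination exceeds 273.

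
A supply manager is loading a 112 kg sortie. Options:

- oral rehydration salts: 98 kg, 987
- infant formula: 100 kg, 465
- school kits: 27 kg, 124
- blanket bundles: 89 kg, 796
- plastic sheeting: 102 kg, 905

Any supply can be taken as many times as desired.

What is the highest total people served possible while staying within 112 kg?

987

Ranking by ratio (people served/kg): oral rehydration salts 10.07, blanket bundles 8.94, plastic sheeting 8.87.
Oral rehydration salts uses 98 of the 112 kg and totals 987.
Nothing else within 112 kg beats 987.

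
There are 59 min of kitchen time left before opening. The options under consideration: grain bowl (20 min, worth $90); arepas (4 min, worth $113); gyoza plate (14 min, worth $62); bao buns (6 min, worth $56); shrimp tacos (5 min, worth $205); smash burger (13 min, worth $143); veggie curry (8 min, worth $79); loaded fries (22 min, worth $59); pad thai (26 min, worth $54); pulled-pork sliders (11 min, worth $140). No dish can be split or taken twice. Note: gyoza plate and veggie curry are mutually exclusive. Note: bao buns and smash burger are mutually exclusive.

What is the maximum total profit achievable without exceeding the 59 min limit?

691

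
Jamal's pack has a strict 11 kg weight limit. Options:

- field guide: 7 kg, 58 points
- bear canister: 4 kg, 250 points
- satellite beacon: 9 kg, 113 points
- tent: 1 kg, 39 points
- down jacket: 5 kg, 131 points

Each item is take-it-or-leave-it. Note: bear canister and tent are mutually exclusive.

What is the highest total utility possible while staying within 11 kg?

Bear canister + down jacket uses 9 of the 11 kg and totals 381.
The closest alternative, field guide + bear canister, reaches only 308.

381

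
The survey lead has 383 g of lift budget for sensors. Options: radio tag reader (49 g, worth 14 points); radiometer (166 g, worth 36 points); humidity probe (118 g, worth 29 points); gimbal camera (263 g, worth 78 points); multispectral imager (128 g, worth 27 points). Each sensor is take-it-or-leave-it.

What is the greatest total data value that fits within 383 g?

107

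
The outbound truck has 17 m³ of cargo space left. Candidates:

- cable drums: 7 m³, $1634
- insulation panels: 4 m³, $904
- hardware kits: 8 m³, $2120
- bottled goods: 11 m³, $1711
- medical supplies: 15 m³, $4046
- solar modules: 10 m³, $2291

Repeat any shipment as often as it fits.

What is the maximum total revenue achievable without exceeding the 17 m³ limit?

4240

Ranking by ratio (revenue/m³): medical supplies 269.73, hardware kits 265.00, cable drums 233.43.
Filling by ratio: medical supplies for 4046, with 2 m³ left unused.
Dropping medical supplies frees 15 m³; slotting in 2×hardware kits (16 m³) lifts the total to 4240 at 16 m³.
No other feasible combination exceeds 4240.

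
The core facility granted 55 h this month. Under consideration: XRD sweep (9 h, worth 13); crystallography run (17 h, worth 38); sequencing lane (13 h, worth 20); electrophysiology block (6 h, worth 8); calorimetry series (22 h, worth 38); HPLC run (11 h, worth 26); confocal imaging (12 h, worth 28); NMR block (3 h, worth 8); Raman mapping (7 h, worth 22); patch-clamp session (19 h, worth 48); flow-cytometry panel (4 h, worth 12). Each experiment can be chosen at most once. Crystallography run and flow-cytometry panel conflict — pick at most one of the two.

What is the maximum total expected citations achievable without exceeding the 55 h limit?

136

Density check — Raman mapping 3.14, flow-cytometry panel 3.00, NMR block 2.67, patch-clamp session 2.53 are the best per h.
Greedy by ratio would take XRD sweep + HPLC run + NMR block + Raman mapping + patch-clamp session + flow-cytometry panel: 53 h used, total 129.
A better packing is crystallography run + confocal imaging + Raman mapping + patch-clamp session: 55 h, total 136.
HPLC run + confocal imaging + Raman mapping + patch-clamp session + flow-cytometry panel matches that 136 at 53 h; no feasible combination exceeds it.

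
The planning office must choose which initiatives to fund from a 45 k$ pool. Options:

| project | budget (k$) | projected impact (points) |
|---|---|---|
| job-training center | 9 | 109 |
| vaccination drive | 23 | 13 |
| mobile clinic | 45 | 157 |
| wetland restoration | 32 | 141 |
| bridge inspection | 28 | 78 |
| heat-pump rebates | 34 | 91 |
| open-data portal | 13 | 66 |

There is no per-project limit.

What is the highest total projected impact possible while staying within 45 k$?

Taking 5×job-training center: 45 k$ used, 545 in projected impact.
No other feasible combination exceeds 545.

545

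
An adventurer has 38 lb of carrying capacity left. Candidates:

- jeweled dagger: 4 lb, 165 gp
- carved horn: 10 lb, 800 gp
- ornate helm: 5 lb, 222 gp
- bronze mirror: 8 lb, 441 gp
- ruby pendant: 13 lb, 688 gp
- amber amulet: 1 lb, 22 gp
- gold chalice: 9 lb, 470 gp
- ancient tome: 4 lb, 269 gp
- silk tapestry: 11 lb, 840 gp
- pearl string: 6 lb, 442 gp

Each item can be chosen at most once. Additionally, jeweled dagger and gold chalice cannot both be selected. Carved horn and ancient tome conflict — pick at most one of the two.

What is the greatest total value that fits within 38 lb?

Ranking by ratio (value/lb): carved horn 80.00, silk tapestry 76.36, pearl string 73.67.
Best packing: carved horn + amber amulet + gold chalice + silk tapestry + pearl string — 37 lb, 2574 total.
Next best is carved horn + gold chalice + silk tapestry + pearl string at 2552 (36 lb) — short by 22.

2574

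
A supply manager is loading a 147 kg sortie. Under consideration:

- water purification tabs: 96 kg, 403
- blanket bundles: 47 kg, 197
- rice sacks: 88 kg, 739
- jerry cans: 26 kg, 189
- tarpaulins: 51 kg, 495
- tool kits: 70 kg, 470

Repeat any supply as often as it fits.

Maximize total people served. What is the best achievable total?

1234

Taking the top-ratio supplies first gives jerry cans + 2×tarpaulins for 1179 (128 kg).
The 77 kg tied up in jerry cans and tarpaulins is better spent on rice sacks — total rises to 1234 (139 kg).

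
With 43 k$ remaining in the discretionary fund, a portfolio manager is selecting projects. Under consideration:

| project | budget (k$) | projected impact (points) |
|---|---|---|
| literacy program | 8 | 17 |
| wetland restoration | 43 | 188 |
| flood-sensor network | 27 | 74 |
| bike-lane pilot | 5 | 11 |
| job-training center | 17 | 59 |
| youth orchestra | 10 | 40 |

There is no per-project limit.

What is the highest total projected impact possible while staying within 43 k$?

188

The ratio ordering already packs tightly: wetland restoration, 43 k$, 188.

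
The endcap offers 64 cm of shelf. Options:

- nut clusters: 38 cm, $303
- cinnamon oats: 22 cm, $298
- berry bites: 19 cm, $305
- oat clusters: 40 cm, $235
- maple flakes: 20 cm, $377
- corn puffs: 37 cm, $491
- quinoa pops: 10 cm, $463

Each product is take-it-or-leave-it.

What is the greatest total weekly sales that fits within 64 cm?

1145

The ratio ordering already packs tightly: berry bites + maple flakes + quinoa pops, 49 cm, 1145.
Next best is cinnamon oats + maple flakes + quinoa pops at 1138 (52 cm) — short by 7.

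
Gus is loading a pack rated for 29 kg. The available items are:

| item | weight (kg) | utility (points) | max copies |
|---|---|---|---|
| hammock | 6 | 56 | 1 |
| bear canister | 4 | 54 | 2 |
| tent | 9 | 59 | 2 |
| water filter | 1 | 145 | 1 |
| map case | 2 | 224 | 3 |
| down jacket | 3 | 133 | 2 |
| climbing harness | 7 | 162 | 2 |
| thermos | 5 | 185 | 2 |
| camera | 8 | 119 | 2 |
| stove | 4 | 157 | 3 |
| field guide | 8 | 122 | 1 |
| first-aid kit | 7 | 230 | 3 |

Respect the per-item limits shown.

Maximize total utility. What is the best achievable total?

1658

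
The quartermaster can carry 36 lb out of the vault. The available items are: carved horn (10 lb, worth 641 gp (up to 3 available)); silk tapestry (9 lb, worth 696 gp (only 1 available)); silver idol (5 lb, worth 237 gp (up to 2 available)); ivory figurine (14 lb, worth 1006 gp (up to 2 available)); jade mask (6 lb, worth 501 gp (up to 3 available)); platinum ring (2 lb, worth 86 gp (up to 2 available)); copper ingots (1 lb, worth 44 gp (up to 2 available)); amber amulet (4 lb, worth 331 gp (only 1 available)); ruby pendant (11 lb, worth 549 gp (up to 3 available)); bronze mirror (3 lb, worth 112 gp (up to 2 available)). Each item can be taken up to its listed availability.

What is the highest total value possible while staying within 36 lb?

2840

Greedy by ratio would take silk tapestry + silver idol + 3×jade mask + amber amulet: 36 lb used, total 2767.
Dropping silk tapestry and silver idol frees 14 lb; slotting in ivory figurine (14 lb) lifts the total to 2840 at 36 lb.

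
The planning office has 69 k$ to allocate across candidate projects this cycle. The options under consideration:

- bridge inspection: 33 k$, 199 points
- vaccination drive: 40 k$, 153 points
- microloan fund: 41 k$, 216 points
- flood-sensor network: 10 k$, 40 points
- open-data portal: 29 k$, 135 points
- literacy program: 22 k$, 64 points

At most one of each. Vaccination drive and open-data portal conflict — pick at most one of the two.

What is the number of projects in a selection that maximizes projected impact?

The maximum projected impact within 69 k$ is 334.
For example bridge inspection + open-data portal achieves it, using 62 k$.
Every optimal selection uses 2 projects.

2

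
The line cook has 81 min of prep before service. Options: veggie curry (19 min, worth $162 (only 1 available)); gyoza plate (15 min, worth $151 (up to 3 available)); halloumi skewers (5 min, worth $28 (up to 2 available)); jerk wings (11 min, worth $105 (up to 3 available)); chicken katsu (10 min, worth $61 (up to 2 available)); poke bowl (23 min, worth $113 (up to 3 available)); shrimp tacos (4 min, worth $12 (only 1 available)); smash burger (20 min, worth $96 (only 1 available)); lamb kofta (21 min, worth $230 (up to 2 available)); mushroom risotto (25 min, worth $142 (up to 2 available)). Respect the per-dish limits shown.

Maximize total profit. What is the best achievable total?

821

A density-first pass picks 2×gyoza plate + halloumi skewers + shrimp tacos + 2×lamb kofta — 802 at 81 min.
Replace gyoza plate and halloumi skewers and shrimp tacos with 2×jerk wings: the trade gains 19 net, giving 821 at 79 min.
The spare 2 min is too small for any remaining dish, and no exchange beats 821.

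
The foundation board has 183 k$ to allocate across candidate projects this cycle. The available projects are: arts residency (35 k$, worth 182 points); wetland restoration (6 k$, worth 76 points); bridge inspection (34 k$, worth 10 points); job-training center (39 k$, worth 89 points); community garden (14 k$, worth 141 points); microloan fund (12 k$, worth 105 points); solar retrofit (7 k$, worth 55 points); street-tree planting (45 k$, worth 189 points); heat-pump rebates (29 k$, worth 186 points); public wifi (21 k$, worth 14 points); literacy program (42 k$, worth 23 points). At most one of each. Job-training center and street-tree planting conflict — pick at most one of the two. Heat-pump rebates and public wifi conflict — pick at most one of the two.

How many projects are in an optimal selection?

8

Optimal total is 944.
For example arts residency + wetland restoration + bridge inspection + community garden + microloan fund + solar retrofit + street-tree planting + heat-pump rebates achieves it, using 182 k$.
Any selection reaching 944 contains exactly 8 projects.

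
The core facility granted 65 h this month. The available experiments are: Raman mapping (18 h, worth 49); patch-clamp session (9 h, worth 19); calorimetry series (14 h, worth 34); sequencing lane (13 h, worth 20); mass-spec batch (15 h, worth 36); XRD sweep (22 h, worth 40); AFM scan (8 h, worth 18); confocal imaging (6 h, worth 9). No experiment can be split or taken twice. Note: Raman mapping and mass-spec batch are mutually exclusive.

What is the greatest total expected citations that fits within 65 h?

Raman mapping + patch-clamp session + calorimetry series + XRD sweep uses 63 of the 65 h and totals 142.

142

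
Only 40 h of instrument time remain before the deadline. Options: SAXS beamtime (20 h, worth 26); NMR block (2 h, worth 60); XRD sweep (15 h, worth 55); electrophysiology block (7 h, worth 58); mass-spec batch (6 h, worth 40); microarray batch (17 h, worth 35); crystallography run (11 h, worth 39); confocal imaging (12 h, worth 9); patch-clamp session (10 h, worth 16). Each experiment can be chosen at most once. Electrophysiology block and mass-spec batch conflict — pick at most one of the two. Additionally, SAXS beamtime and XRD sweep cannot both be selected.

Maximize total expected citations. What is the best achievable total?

Best packing: NMR block + XRD sweep + electrophysiology block + crystallography run — 35 h, 212 total.
Every other selection either busts 40 h or breaks a pairing rule or fails to beat 212.

212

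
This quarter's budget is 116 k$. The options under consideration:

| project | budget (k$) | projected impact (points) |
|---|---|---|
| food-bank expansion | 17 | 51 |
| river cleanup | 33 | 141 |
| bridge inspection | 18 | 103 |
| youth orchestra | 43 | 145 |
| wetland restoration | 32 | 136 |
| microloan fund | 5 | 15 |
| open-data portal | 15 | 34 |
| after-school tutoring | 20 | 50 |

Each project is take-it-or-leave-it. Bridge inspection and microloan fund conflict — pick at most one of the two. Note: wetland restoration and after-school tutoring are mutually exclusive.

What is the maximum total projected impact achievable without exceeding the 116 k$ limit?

465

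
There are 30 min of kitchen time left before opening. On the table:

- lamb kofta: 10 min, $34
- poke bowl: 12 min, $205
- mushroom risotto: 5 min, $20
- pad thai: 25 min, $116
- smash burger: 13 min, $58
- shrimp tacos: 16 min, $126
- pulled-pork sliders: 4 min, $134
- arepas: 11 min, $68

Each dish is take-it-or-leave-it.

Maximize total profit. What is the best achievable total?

The ratio ordering already packs tightly: poke bowl + pulled-pork sliders + arepas, 27 min, 407.
Runner-up poke bowl + smash burger + pulled-pork sliders tops out at 397.

407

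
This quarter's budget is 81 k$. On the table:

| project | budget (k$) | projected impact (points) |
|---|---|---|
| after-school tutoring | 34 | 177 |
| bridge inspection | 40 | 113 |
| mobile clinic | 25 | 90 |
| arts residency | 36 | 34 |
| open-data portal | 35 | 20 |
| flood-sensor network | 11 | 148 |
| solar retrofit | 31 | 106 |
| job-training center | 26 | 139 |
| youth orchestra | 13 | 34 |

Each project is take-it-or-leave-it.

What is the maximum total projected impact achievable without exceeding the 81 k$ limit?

After-school tutoring + flood-sensor network + job-training center uses 71 of the 81 k$ and totals 464.
Next best is after-school tutoring + flood-sensor network + solar retrofit at 431 (76 k$) — short by 33.

464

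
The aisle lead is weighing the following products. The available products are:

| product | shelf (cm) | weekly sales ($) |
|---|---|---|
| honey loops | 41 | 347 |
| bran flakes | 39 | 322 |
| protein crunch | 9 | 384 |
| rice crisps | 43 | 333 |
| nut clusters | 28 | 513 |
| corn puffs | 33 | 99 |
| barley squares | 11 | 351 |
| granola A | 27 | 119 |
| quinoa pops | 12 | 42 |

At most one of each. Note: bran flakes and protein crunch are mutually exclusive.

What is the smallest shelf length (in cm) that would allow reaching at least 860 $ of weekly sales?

Look for the lowest-shelf combination reaching 860.
Taking protein crunch + nut clusters gives 897 (≥ 860) for 37 cm.
Below 37 cm the best achievable stays under 860.

37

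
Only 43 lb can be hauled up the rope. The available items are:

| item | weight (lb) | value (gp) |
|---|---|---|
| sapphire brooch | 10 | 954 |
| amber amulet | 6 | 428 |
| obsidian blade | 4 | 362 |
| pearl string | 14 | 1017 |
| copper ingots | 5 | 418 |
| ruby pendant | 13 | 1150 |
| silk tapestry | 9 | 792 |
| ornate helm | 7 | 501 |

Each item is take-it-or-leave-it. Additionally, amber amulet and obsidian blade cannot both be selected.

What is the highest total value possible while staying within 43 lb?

A density-first pass picks sapphire brooch + obsidian blade + copper ingots + ruby pendant + silk tapestry — 3676 at 41 lb.
The 5 lb tied up in copper ingots is better spent on ornate helm — total rises to 3759 (43 lb).
Runner-up sapphire brooch + amber amulet + copper ingots + ruby pendant + silk tapestry tops out at 3742.

3759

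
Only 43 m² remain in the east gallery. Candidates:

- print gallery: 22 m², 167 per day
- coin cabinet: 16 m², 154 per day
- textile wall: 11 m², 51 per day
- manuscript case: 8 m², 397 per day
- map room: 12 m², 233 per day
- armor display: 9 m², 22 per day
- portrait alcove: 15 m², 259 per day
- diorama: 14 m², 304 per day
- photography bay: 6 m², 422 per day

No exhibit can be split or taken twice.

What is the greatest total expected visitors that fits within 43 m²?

1382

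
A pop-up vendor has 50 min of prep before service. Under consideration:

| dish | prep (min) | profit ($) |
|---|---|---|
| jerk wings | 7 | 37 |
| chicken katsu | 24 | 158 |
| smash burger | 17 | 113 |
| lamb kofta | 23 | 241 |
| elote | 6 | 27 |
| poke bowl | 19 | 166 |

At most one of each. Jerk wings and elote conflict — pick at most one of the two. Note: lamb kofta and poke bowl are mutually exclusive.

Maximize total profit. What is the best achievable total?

399

Density check — lamb kofta 10.48, poke bowl 8.74, smash burger 6.65, chicken katsu 6.58 are the best per min.
Best packing: chicken katsu + lamb kofta — 47 min, 399 total.
An exhaustive check of the 64 subsets confirms 399.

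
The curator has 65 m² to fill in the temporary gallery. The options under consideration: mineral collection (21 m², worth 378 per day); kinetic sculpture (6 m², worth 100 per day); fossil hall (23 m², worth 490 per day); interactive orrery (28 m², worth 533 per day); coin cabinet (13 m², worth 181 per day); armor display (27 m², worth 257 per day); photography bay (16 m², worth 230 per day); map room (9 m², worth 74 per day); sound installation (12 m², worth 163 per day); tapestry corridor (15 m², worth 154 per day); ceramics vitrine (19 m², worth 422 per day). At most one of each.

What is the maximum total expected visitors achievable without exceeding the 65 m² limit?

1290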